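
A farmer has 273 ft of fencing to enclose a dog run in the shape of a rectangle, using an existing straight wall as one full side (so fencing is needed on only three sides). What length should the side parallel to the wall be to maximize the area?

Let the sides perpendicular to the wall have length x and the parallel side y, so 2x + y = 273 and the area is A = xy = x(273 − 2x).
A'(x) = 273 − 4x = 0 gives x = 273/4, and A''(x) = −4 < 0 confirms a maximum.
Then y = 273 − 2·273/4 = 273/2 and A = 74529/8.

273/2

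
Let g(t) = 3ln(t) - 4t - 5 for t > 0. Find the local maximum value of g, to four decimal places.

-8.8630

g'(t) = 3/t − 4 = 0 gives t = 3/4.
g''(t) = -3/t², which is negative for t > 0, so this is a local maximum.
g(3/4) = 3·ln(3/4) - 3 - 5 ≈ -8.8630.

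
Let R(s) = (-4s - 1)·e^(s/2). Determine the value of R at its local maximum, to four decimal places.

Differentiating with the product rule gives R'(s) = (-2s - 9/2)·e^(s/2). Since e^(s/2) > 0, the only critical point is s = -9/4.
R''(-9/4) has the same sign as -2 < 0, so this is a local maximum.
R(-9/4) = (8)·e^(-9/8) ≈ 2.5972.

2.5972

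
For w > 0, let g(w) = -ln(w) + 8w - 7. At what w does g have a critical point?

1/8

g'(w) = -1/w + 8 = 0 gives w = 1/8.
g''(w) = 1/w², which is positive for w > 0, so this is a local minimum.
g(1/8) = -1·ln(1/8) + 1 - 7 ≈ -3.9206.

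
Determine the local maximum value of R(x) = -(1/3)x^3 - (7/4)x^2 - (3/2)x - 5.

R'(x) = -x^2 - (7/2)x - 3/2. Setting R'(x) = 0 gives x ∈ {-3, -1/2}.
R''(x) = -2x - 7/2. R''(-3) = 5/2 > 0 ⇒ local minimum; R''(-1/2) = -5/2 < 0 ⇒ local maximum.
Thus R has its local maximum at x = -1/2, with value -223/48.

-223/48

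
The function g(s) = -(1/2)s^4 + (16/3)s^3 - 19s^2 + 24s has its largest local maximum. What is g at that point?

59/6

Critical points: g'(s) = -2s^3 + 16s^2 - 38s + 24 vanishes at s = 1, 3, 4.
Second-derivative test with g''(s) = -6s^2 + 32s - 38: g''(1) = -12 < 0 ⇒ local maximum; g''(3) = 4 > 0 ⇒ local minimum; g''(4) = -6 < 0 ⇒ local maximum.
Thus g has its largest local maximum at s = 1, with value 59/6.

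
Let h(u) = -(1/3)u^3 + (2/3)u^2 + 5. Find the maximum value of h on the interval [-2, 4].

Differentiating, h'(u) = -u^2 + (4/3)u; which vanishes at u = 0 and u = 4/3.
Evaluating at the critical points and endpoints: h(-2) = 31/3; h(0) = 5; h(4/3) = 437/81; h(4) = -17/3.
So the maximum is h(-2) = 31/3.

31/3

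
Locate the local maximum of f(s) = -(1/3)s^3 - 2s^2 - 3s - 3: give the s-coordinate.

-1

f'(s) = -s^2 - 4s - 3. Setting f'(s) = 0 gives s ∈ {-3, -1}.
f''(s) = -2s - 4. f''(-3) = 2 > 0 ⇒ local minimum; f''(-1) = -2 < 0 ⇒ local maximum.
The local maximum is f(-1) = -5/3.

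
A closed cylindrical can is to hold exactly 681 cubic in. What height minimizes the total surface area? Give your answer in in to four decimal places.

9.5357

With radius r and height h, πr²h = 681 so h = 681/(πr²), and S(r) = 2πr² + 2πrh = 2πr² + 2·681/r.
S'(r) = 4πr − 2·681/r² = 0 ⇒ r³ = 681/(2π), so r ≈ 4.7678 and h = 2r ≈ 9.5357.
S''(r) = 4π + 4·681/r³ > 0, so this is the minimum; S ≈ 428.4952.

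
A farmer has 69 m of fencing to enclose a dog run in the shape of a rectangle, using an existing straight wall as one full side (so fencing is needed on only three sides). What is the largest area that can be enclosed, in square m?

4761/8

Let the sides perpendicular to the wall have length x and the parallel side y, so 2x + y = 69 and the area is A = xy = x(69 − 2x).
A'(x) = 69 − 4x = 0 gives x = 69/4, and A''(x) = −4 < 0 confirms a maximum.
Then y = 69 − 2·69/4 = 69/2 and A = 4761/8.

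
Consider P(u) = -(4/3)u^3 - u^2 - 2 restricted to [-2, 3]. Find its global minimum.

-47

Differentiating, P'(u) = -4u^2 - 2u; which vanishes at u = -1/2 and u = 0.
Compare values at every candidate in [-2, 3]: P(-2) = 14/3, P(-1/2) = -25/12, P(0) = -2, P(3) = -47.
The minimum over the interval is -47, attained at u = 3.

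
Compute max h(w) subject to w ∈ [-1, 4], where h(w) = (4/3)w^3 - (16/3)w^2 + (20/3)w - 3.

Differentiating, h'(w) = 4w^2 - (32/3)w + 20/3; which vanishes at w = 1 and w = 5/3.
Compare values at every candidate in [-1, 4]: h(-1) = -49/3, h(1) = -1/3, h(5/3) = -43/81, h(4) = 71/3.
So the maximum is h(4) = 71/3.

71/3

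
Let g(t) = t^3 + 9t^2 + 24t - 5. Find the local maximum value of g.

-21

g'(t) = 3t^2 + 18t + 24 = 0 at t = -4, -2.
Since g''(t) = 6t + 18, we get g''(-4) = -6 < 0 ⇒ local maximum; g''(-2) = 6 > 0 ⇒ local minimum.
Thus g has its local maximum at t = -4, with value -21.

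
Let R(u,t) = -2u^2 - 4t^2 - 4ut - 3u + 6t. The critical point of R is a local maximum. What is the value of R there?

45/4

∂R/∂u = -4u - 4t - 3 = 0 and ∂R/∂t = -4u - 8t + 6 = 0, so (u, t) = (-3, 9/4).
The Hessian has R_{uu} = -4, R_{tt} = -8, R_{ut} = -4, giving D = 16 > 0 with R_{uu} < 0, so the point is a local maximum.
R(-3, 9/4) = 45/4.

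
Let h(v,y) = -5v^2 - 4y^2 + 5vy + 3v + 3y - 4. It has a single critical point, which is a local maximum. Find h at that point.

-94/55

∂h/∂v = -10v + 5y + 3 = 0 and ∂h/∂y = 5v - 8y + 3 = 0, so (v, y) = (39/55, 9/11).
The Hessian has h_{vv} = -10, h_{yy} = -8, h_{vy} = 5, giving D = 55 > 0 with h_{vv} < 0, so the point is a local maximum.
h(39/55, 9/11) = -94/55.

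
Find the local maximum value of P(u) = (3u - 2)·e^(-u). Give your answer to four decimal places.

0.5666

P'(u) = 3·e^(-u) + (3u - 2)·(-1)·e^(-u) = (-3u + 5)·e^(-u). Since e^(-u) > 0, the only critical point is u = 5/3.
P''(5/3) has the same sign as -3 < 0, so this is a local maximum.
P(5/3) = (3)·e^(-5/3) ≈ 0.5666.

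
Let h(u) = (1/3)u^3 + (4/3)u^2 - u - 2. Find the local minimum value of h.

-176/81

h'(u) = u^2 + (8/3)u - 1 = 0 at u = -3, 1/3.
Since h''(u) = 2u + 8/3, we get h''(-3) = -10/3 < 0 ⇒ local maximum; h''(1/3) = 10/3 > 0 ⇒ local minimum.
Thus h has its local minimum at u = 1/3, with value -176/81.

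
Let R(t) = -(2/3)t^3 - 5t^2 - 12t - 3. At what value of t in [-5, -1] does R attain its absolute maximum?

R'(t) = -2t^2 - 10t - 12, which vanishes at t = -3 and t = -2.
Candidates: R(-5) = 46/3,  R(-3) = 6,  R(-2) = 19/3,  R(-1) = 14/3.
So the maximum is R(-5) = 46/3.

-5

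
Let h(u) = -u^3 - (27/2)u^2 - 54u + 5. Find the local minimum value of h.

Critical points: h'(u) = -3u^2 - 27u - 54 vanishes at u = -6, -3.
Second-derivative test with h''(u) = -6u - 27: h''(-6) = 9 > 0 ⇒ local minimum; h''(-3) = -9 < 0 ⇒ local maximum.
The local minimum is h(-6) = 59.

59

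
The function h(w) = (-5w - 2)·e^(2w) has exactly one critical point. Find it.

-9/10

Differentiating with the product rule gives h'(w) = (-10w - 9)·e^(2w). Since e^(2w) > 0, the only critical point is w = -9/10.
h''(-9/10) has the same sign as -10 < 0, so this is a local maximum.
h(-9/10) = (5/2)·e^(-9/5) ≈ 0.4132.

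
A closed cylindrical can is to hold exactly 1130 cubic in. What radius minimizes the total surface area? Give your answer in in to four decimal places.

5.6446

With radius r and height h, πr²h = 1130 so h = 1130/(πr²), and S(r) = 2πr² + 2πrh = 2πr² + 2·1130/r.
S'(r) = 4πr − 2·1130/r² = 0 ⇒ r³ = 1130/(2π), so r ≈ 5.6446 and h = 2r ≈ 11.2892.
S''(r) = 4π + 4·1130/r³ > 0, so this is the minimum; S ≈ 600.5744.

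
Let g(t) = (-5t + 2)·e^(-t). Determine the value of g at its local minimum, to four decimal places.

By the product rule, g'(t) = (5t - 7)·e^(-t). Since e^(-t) > 0, the only critical point is t = 7/5.
g''(7/5) has the same sign as 5 > 0, so this is a local minimum.
g(7/5) = (-5)·e^(-7/5) ≈ -1.2330.

-1.2330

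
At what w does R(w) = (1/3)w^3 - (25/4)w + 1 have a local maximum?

-5/2

R'(w) = w^2 - 25/4 = 0 at w = -5/2, 5/2.
Since R''(w) = 2w, we get R''(-5/2) = -5 < 0 ⇒ local maximum; R''(5/2) = 5 > 0 ⇒ local minimum.
Thus R has its local maximum at w = -5/2, with value 137/12.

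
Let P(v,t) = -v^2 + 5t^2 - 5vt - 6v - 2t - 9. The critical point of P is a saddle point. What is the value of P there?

-169/45

∂P/∂v = -2v - 5t - 6 = 0 and ∂P/∂t = -5v + 10t - 2 = 0, so (v, t) = (-14/9, -26/45).
The Hessian has P_{vv} = -2, P_{tt} = 10, P_{vt} = -5, giving D = -45 < 0, so the point is a saddle point.
P(-14/9, -26/45) = -169/45.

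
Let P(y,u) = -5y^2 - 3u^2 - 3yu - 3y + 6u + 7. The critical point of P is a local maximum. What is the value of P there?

206/17

∂P/∂y = -10y - 3u - 3 = 0 and ∂P/∂u = -3y - 6u + 6 = 0, so (y, u) = (-12/17, 23/17).
The Hessian has P_{yy} = -10, P_{uu} = -6, P_{yu} = -3, giving D = 51 > 0 with P_{yy} < 0, so the point is a local maximum.
P(-12/17, 23/17) = 206/17.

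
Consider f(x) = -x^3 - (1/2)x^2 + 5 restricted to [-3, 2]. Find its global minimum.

-5

f'(x) = -3x^2 - x, which vanishes at x = -1/3 and x = 0.
Candidates: f(-3) = 55/2,  f(-1/3) = 269/54,  f(0) = 5,  f(2) = -5.
So the minimum is f(2) = -5.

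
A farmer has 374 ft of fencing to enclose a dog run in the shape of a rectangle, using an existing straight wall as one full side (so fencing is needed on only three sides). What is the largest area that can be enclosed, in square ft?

Let the sides perpendicular to the wall have length x and the parallel side y, so 2x + y = 374 and the area is A = xy = x(374 − 2x).
A'(x) = 374 − 4x = 0 gives x = 187/2, and A''(x) = −4 < 0 confirms a maximum.
Then y = 374 − 2·187/2 = 187 and A = 34969/2.

34969/2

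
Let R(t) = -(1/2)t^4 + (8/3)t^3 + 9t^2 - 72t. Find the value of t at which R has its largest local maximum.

R'(t) = -2t^3 + 8t^2 + 18t - 72 = 0 at t = -3, 3, 4.
Since R''(t) = -6t^2 + 16t + 18, we get R''(-3) = -84 < 0 ⇒ local maximum; R''(3) = 12 > 0 ⇒ local minimum; R''(4) = -14 < 0 ⇒ local maximum.
The largest local maximum is R(-3) = 369/2.

-3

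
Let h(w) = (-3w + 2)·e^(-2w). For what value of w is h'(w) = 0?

7/6

Differentiating with the product rule gives h'(w) = (6w - 7)·e^(-2w). Since e^(-2w) > 0, the only critical point is w = 7/6.
h''(7/6) has the same sign as 6 > 0, so this is a local minimum.
h(7/6) = (-3/2)·e^(-7/3) ≈ -0.1455.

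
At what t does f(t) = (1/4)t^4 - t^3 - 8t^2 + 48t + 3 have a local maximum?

3

f'(t) = t^3 - 3t^2 - 16t + 48 = 0 at t = -4, 3, 4.
Since f''(t) = 3t^2 - 6t - 16, we get f''(-4) = 56 > 0 ⇒ local minimum; f''(3) = -7 < 0 ⇒ local maximum; f''(4) = 8 > 0 ⇒ local minimum.
The local maximum is f(3) = 273/4.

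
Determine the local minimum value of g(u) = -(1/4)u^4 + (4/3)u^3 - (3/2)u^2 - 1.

-17/12

g'(u) = -u^3 + 4u^2 - 3u. Setting g'(u) = 0 gives u ∈ {0, 1, 3}.
Second-derivative test with g''(u) = -3u^2 + 8u - 3: g''(0) = -3 < 0 ⇒ local maximum; g''(1) = 2 > 0 ⇒ local minimum; g''(3) = -6 < 0 ⇒ local maximum.
So the local minimum value is g(1) = -17/12.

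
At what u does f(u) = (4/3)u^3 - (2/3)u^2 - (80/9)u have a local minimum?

5/3

f'(u) = 4u^2 - (4/3)u - 80/9. Setting f'(u) = 0 gives u ∈ {-4/3, 5/3}.
f''(u) = 8u - 4/3. f''(-4/3) = -12 < 0 ⇒ local maximum; f''(5/3) = 12 > 0 ⇒ local minimum.
So the local minimum value is f(5/3) = -850/81.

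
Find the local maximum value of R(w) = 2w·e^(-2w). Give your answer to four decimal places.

0.3679

By the product rule, R'(w) = (-4w + 2)·e^(-2w). Since e^(-2w) > 0, the only critical point is w = 1/2.
R''(1/2) has the same sign as -4 < 0, so this is a local maximum.
R(1/2) = (1)·e^(-1) ≈ 0.3679.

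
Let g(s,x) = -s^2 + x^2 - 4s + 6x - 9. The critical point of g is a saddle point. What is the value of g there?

∂g/∂s = -2s - 4 = 0 and ∂g/∂x = 2x + 6 = 0, so (s, x) = (-2, -3).
The Hessian has g_{ss} = -2, g_{xx} = 2, g_{sx} = 0, giving D = -4 < 0, so the point is a saddle point.
g(-2, -3) = -14.

-14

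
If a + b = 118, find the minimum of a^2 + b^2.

6962

With a + b = 118, a^2 + b^2 = a^2 + (118 − a)^2.
The derivative 2a − 2(118 − a) = 4a − 236 vanishes at a = 59; second derivative 4 > 0, a minimum.
The minimum is 2·(59)^2 = 6962.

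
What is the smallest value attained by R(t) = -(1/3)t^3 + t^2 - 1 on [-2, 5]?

-53/3

R'(t) = -t^2 + 2t, which vanishes at t = 0 and t = 2.
Candidates: R(-2) = 17/3,  R(0) = -1,  R(2) = 1/3,  R(5) = -53/3.
Hence the absolute minimum is -53/3 at t = 5.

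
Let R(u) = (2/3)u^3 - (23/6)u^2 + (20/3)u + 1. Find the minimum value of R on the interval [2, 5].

33/8

Differentiating, R'(u) = 2u^2 - (23/3)u + 20/3; whose only zero in [2, 5] is u = 5/2.
Compare values at every candidate in [2, 5]: R(2) = 13/3,  R(5/2) = 33/8,  R(5) = 131/6.
Hence the absolute minimum is 33/8 at u = 5/2.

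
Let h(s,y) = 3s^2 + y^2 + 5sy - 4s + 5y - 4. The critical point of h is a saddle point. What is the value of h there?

139/13

∂h/∂s = 6s + 5y - 4 = 0 and ∂h/∂y = 5s + 2y + 5 = 0, so (s, y) = (-33/13, 50/13).
The Hessian has h_{ss} = 6, h_{yy} = 2, h_{sy} = 5, giving D = -13 < 0, so the point is a saddle point.
h(-33/13, 50/13) = 139/13.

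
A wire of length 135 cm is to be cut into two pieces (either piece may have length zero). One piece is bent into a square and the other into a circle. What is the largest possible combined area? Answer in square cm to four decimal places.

Let x be the length used for the square. Square side x/4; circle radius (135−x)/(2π).
A(x) = (x/4)² + π·((135−x)/(2π))² = x²/16 + (135−x)²/(4π) for 0 ≤ x ≤ 135. A'(x) = x/8 − (135−x)/(2π) = 0 gives x = 4·135/(π+4) ≈ 75.6134.
A'' > 0, so the interior critical point is a minimum; the maximum is at an endpoint. A(0) = 1450.2994 and A(135) = 1139.0625, so the largest area is 1450.2994.

1450.2994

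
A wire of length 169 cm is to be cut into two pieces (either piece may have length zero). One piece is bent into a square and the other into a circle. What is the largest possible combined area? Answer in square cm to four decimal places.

Let x be the length used for the square. Square side x/4; circle radius (169−x)/(2π).
A(x) = (x/4)² + π·((169−x)/(2π))² = x²/16 + (169−x)²/(4π) for 0 ≤ x ≤ 169. A'(x) = x/8 − (169−x)/(2π) = 0 gives x = 4·169/(π+4) ≈ 94.6568.
A'' > 0, so the interior critical point is a minimum; the maximum is at an endpoint. A(0) = 2272.8122 and A(169) = 1785.0625, so the largest area is 2272.8122.

2272.8122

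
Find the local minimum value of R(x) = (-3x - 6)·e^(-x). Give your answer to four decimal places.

-8.1548

By the product rule, R'(x) = (3x + 3)·e^(-x). Since e^(-x) > 0, the only critical point is x = -1.
R''(-1) has the same sign as 3 > 0, so this is a local minimum.
R(-1) = (-3)·e^(1) ≈ -8.1548.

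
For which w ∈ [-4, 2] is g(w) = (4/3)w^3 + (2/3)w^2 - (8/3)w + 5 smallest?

g'(w) = 4w^2 + (4/3)w - 8/3, which vanishes at w = -1 and w = 2/3.
Candidates: g(-4) = -59,  g(-1) = 7,  g(2/3) = 317/81,  g(2) = 13.
Hence the absolute minimum is -59 at w = -4.

-4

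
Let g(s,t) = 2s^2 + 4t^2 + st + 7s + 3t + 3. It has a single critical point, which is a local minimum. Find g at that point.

-100/31

∂g/∂s = 4s + t + 7 = 0 and ∂g/∂t = s + 8t + 3 = 0, so (s, t) = (-53/31, -5/31).
The Hessian has g_{ss} = 4, g_{tt} = 8, g_{st} = 1, giving D = 31 > 0 with g_{ss} > 0, so the point is a local minimum.
g(-53/31, -5/31) = -100/31.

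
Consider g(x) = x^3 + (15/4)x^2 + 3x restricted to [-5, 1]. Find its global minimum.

-185/4

Differentiating, g'(x) = 3x^2 + (15/2)x + 3; which vanishes at x = -2 and x = -1/2.
Evaluating at the critical points and endpoints: g(-5) = -185/4,  g(-2) = 1,  g(-1/2) = -11/16,  g(1) = 31/4.
Hence the absolute minimum is -185/4 at x = -5.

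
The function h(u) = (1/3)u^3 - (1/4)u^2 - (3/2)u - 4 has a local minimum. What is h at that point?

-91/16

h'(u) = u^2 - (1/2)u - 3/2. Setting h'(u) = 0 gives u ∈ {-1, 3/2}.
Second-derivative test with h''(u) = 2u - 1/2: h''(-1) = -5/2 < 0 ⇒ local maximum; h''(3/2) = 5/2 > 0 ⇒ local minimum.
The local minimum is h(3/2) = -91/16.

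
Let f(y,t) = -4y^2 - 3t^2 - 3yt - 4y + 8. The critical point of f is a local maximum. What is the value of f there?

120/13

∂f/∂y = -8y - 3t - 4 = 0 and ∂f/∂t = -3y - 6t = 0, so (y, t) = (-8/13, 4/13).
The Hessian has f_{yy} = -8, f_{tt} = -6, f_{yt} = -3, giving D = 39 > 0 with f_{yy} < 0, so the point is a local maximum.
f(-8/13, 4/13) = 120/13.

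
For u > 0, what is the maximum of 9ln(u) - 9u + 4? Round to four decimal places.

-5.0000

f'(u) = 9/u − 9 = 0 gives u = 1.
f''(u) = -9/u², which is negative for u > 0, so this is a local maximum.
f(1) = 9·ln(1) - 9 + 4 ≈ -5.0000.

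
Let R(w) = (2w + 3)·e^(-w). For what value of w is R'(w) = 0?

-1/2

R'(w) = 2·e^(-w) + (2w + 3)·(-1)·e^(-w) = (-2w - 1)·e^(-w). Since e^(-w) > 0, the only critical point is w = -1/2.
R''(-1/2) has the same sign as -2 < 0, so this is a local maximum.
R(-1/2) = (2)·e^(1/2) ≈ 3.2974.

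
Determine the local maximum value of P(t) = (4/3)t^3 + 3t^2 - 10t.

275/12

Critical points: P'(t) = 4t^2 + 6t - 10 vanishes at t = -5/2, 1.
P''(t) = 8t + 6. P''(-5/2) = -14 < 0 ⇒ local maximum; P''(1) = 14 > 0 ⇒ local minimum.
Thus P has its local maximum at t = -5/2, with value 275/12.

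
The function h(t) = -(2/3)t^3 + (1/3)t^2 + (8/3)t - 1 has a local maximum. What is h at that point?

Critical points: h'(t) = -2t^2 + (2/3)t + 8/3 vanishes at t = -1, 4/3.
h''(t) = -4t + 2/3. h''(-1) = 14/3 > 0 ⇒ local minimum; h''(4/3) = -14/3 < 0 ⇒ local maximum.
The local maximum is h(4/3) = 127/81.

127/81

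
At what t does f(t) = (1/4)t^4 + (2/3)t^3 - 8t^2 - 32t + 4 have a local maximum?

f'(t) = t^3 + 2t^2 - 16t - 32. Setting f'(t) = 0 gives t ∈ {-4, -2, 4}.
Second-derivative test with f''(t) = 3t^2 + 4t - 16: f''(-4) = 16 > 0 ⇒ local minimum; f''(-2) = -12 < 0 ⇒ local maximum; f''(4) = 48 > 0 ⇒ local minimum.
Thus f has its local maximum at t = -2, with value 104/3.

-2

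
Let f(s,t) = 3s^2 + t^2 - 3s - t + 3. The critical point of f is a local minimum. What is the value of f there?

∂f/∂s = 6s - 3 = 0 and ∂f/∂t = 2t - 1 = 0, so (s, t) = (1/2, 1/2).
The Hessian has f_{ss} = 6, f_{tt} = 2, f_{st} = 0, giving D = 12 > 0 with f_{ss} > 0, so the point is a local minimum.
f(1/2, 1/2) = 2.

2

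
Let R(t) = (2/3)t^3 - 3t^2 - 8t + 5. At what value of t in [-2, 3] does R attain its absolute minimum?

3

The derivative is 2t^2 - 6t - 8, whose only zero in [-2, 3] is t = -1.
Candidates: R(-2) = 11/3, R(-1) = 28/3, R(3) = -28.
Hence the absolute minimum is -28 at t = 3.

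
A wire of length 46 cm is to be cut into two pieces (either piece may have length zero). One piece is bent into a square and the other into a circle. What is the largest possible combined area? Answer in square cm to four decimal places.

Let x be the length used for the square. Square side x/4; circle radius (46−x)/(2π).
A(x) = (x/4)² + π·((46−x)/(2π))² = x²/16 + (46−x)²/(4π) for 0 ≤ x ≤ 46. A'(x) = x/8 − (46−x)/(2π) = 0 gives x = 4·46/(π+4) ≈ 25.7646.
A'' > 0, so the interior critical point is a minimum; the maximum is at an endpoint. A(0) = 168.3859 and A(46) = 132.2500, so the largest area is 168.3859.

168.3859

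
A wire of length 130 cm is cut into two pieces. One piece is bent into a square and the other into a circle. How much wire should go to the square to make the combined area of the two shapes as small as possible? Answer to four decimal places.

72.8129

Let x be the length used for the square. Square side x/4; circle radius (130−x)/(2π).
A(x) = (x/4)² + π·((130−x)/(2π))² = x²/16 + (130−x)²/(4π) for 0 ≤ x ≤ 130. A'(x) = x/8 − (130−x)/(2π) = 0 gives x = 4·130/(π+4) ≈ 72.8129.
A'' = 1/8 + 1/(2π) > 0, so this gives the minimum combined area; x ≈ 72.8129 cm to the square.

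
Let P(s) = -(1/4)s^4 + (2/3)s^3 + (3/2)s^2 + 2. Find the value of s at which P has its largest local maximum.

Critical points: P'(s) = -s^3 + 2s^2 + 3s vanishes at s = -1, 0, 3.
P''(s) = -3s^2 + 4s + 3. P''(-1) = -4 < 0 ⇒ local maximum; P''(0) = 3 > 0 ⇒ local minimum; P''(3) = -12 < 0 ⇒ local maximum.
So the largest local maximum value is P(3) = 53/4.

3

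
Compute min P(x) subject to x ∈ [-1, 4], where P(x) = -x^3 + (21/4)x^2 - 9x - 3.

-19

Differentiating, P'(x) = -3x^2 + (21/2)x - 9; which vanishes at x = 3/2 and x = 2.
Candidates: P(-1) = 49/4,  P(3/2) = -129/16,  P(2) = -8,  P(4) = -19.
Hence the absolute minimum is -19 at x = 4.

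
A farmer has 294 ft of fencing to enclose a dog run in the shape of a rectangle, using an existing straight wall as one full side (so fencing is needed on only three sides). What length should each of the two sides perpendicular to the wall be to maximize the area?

147/2

Let the sides perpendicular to the wall have length x and the parallel side y, so 2x + y = 294 and the area is A = xy = x(294 − 2x).
A'(x) = 294 − 4x = 0 gives x = 147/2, and A''(x) = −4 < 0 confirms a maximum.
Then y = 294 − 2·147/2 = 147 and A = 21609/2.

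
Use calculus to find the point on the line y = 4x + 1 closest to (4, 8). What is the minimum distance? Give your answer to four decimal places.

2.1828

Minimize D(x)^2 = (x - 4)^2 + (4x - 7)^2.
d/dx[D^2] = 2(x - 4) + 2·4·(4x - 7) = 0 ⇒ x = 32/17.
Then y = 145/17 and the distance is √(81/17) ≈ 2.1828.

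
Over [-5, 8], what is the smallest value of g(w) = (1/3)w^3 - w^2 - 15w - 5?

g'(w) = w^2 - 2w - 15, which vanishes at w = -3 and w = 5.
Evaluating at the critical points and endpoints: g(-5) = 10/3, g(-3) = 22, g(5) = -190/3, g(8) = -55/3.
Hence the absolute minimum is -190/3 at w = 5.

-190/3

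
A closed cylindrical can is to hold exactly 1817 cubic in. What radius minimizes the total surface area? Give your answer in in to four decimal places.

6.6129

With radius r and height h, πr²h = 1817 so h = 1817/(πr²), and S(r) = 2πr² + 2πrh = 2πr² + 2·1817/r.
S'(r) = 4πr − 2·1817/r² = 0 ⇒ r³ = 1817/(2π), so r ≈ 6.6129 and h = 2r ≈ 13.2258.
S''(r) = 4π + 4·1817/r³ > 0, so this is the minimum; S ≈ 824.2985.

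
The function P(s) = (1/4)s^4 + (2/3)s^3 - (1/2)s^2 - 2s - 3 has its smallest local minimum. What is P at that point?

P'(s) = s^3 + 2s^2 - s - 2 = 0 at s = -2, -1, 1.
Since P''(s) = 3s^2 + 4s - 1, we get P''(-2) = 3 > 0 ⇒ local minimum; P''(-1) = -2 < 0 ⇒ local maximum; P''(1) = 6 > 0 ⇒ local minimum.
So the smallest local minimum value is P(1) = -55/12.

-55/12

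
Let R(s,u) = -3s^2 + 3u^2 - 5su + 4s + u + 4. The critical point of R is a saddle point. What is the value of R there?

∂R/∂s = -6s - 5u + 4 = 0 and ∂R/∂u = -5s + 6u + 1 = 0, so (s, u) = (29/61, 14/61).
The Hessian has R_{ss} = -6, R_{uu} = 6, R_{su} = -5, giving D = -61 < 0, so the point is a saddle point.
R(29/61, 14/61) = 309/61.

309/61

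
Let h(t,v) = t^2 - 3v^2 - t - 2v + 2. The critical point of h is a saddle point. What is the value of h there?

25/12

∂h/∂t = 2t - 1 = 0 and ∂h/∂v = -6v - 2 = 0, so (t, v) = (1/2, -1/3).
The Hessian has h_{tt} = 2, h_{vv} = -6, h_{tv} = 0, giving D = -12 < 0, so the point is a saddle point.
h(1/2, -1/3) = 25/12.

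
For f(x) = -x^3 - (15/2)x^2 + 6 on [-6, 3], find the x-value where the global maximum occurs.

f'(x) = -3x^2 - 15x, which vanishes at x = -5 and x = 0.
Compare values at every candidate in [-6, 3]: f(-6) = -48,  f(-5) = -113/2,  f(0) = 6,  f(3) = -177/2.
Hence the absolute maximum is 6 at x = 0.

0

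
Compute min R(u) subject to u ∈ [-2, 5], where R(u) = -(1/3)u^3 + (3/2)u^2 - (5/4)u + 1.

-113/12

Differentiating, R'(u) = -u^2 + 3u - 5/4; which vanishes at u = 1/2 and u = 5/2.
Compare values at every candidate in [-2, 5]: R(-2) = 73/6,  R(1/2) = 17/24,  R(5/2) = 49/24,  R(5) = -113/12.
The minimum over the interval is -113/12, attained at u = 5.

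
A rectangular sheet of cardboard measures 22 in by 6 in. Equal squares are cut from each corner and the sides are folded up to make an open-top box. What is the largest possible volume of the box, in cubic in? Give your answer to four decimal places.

86.0264

With cut size x, the volume is V(x) = x(22 − 2x)(6 − 2x) for 0 < x < 3.
V'(x) = 12x^2 − 112x + 132. Setting V'(x) = 0 gives x ≈ 1.3837 (the root in (0, 3)).
V''(x) = 24x − 112 is negative there, so this is the maximum; V ≈ 86.0264.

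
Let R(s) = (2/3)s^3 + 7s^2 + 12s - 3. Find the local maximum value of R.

R'(s) = 2s^2 + 14s + 12. Setting R'(s) = 0 gives s ∈ {-6, -1}.
Second-derivative test with R''(s) = 4s + 14: R''(-6) = -10 < 0 ⇒ local maximum; R''(-1) = 10 > 0 ⇒ local minimum.
Thus R has its local maximum at s = -6, with value 33.

33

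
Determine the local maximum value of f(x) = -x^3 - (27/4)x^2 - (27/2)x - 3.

f'(x) = -3x^2 - (27/2)x - 27/2. Setting f'(x) = 0 gives x ∈ {-3, -3/2}.
Since f''(x) = -6x - 27/2, we get f''(-3) = 9/2 > 0 ⇒ local minimum; f''(-3/2) = -9/2 < 0 ⇒ local maximum.
Thus f has its local maximum at x = -3/2, with value 87/16.

87/16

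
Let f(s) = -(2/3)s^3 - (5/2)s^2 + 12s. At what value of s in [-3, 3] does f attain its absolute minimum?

The derivative is -2s^2 - 5s + 12, whose only zero in [-3, 3] is s = 3/2.
Compare values at every candidate in [-3, 3]: f(-3) = -81/2; f(3/2) = 81/8; f(3) = -9/2.
Hence the absolute minimum is -81/2 at s = -3.

-3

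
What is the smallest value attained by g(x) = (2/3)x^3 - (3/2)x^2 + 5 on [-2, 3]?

-19/3

The derivative is 2x^2 - 3x, which vanishes at x = 0 and x = 3/2.
Evaluating at the critical points and endpoints: g(-2) = -19/3,  g(0) = 5,  g(3/2) = 31/8,  g(3) = 19/2.
So the minimum is g(-2) = -19/3.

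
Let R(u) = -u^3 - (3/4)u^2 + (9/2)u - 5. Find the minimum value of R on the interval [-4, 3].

-101/4

R'(u) = -3u^2 - (3/2)u + 9/2, which vanishes at u = -3/2 and u = 1.
Candidates: R(-4) = 29,  R(-3/2) = -161/16,  R(1) = -9/4,  R(3) = -101/4.
So the minimum is R(3) = -101/4.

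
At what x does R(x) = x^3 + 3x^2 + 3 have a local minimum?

0

R'(x) = 3x^2 + 6x. Setting R'(x) = 0 gives x ∈ {-2, 0}.
R''(x) = 6x + 6. R''(-2) = -6 < 0 ⇒ local maximum; R''(0) = 6 > 0 ⇒ local minimum.
So the local minimum value is R(0) = 3.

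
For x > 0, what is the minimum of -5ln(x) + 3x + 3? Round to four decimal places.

g'(x) = -5/x + 3 = 0 gives x = 5/3.
g''(x) = 5/x², which is positive for x > 0, so this is a local minimum.
g(5/3) = -5·ln(5/3) + 5 + 3 ≈ 5.4459.

5.4459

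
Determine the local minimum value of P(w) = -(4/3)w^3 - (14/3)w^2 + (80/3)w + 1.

Critical points: P'(w) = -4w^2 - (28/3)w + 80/3 vanishes at w = -4, 5/3.
Since P''(w) = -8w - 28/3, we get P''(-4) = 68/3 > 0 ⇒ local minimum; P''(5/3) = -68/3 < 0 ⇒ local maximum.
Thus P has its local minimum at w = -4, with value -95.

-95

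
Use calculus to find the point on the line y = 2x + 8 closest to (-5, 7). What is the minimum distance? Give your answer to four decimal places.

Minimize D(x)^2 = (x + 5)^2 + (2x + 1)^2.
d/dx[D^2] = 2(x + 5) + 2·2·(2x + 1) = 0 ⇒ x = -7/5.
Then y = 26/5 and the distance is √(81/5) ≈ 4.0249.

4.0249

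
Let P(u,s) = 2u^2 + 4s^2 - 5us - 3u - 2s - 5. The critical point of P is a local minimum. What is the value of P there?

-109/7

∂P/∂u = 4u - 5s - 3 = 0 and ∂P/∂s = -5u + 8s - 2 = 0, so (u, s) = (34/7, 23/7).
The Hessian has P_{uu} = 4, P_{ss} = 8, P_{us} = -5, giving D = 7 > 0 with P_{uu} > 0, so the point is a local minimum.
P(34/7, 23/7) = -109/7.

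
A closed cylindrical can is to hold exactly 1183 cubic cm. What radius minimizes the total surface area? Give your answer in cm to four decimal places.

5.7315

With radius r and height h, πr²h = 1183 so h = 1183/(πr²), and S(r) = 2πr² + 2πrh = 2πr² + 2·1183/r.
S'(r) = 4πr − 2·1183/r² = 0 ⇒ r³ = 1183/(2π), so r ≈ 5.7315 and h = 2r ≈ 11.4630.
S''(r) = 4π + 4·1183/r³ > 0, so this is the minimum; S ≈ 619.2096.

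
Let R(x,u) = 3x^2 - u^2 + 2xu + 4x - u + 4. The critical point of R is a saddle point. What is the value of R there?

59/16

∂R/∂x = 6x + 2u + 4 = 0 and ∂R/∂u = 2x - 2u - 1 = 0, so (x, u) = (-3/8, -7/8).
The Hessian has R_{xx} = 6, R_{uu} = -2, R_{xu} = 2, giving D = -16 < 0, so the point is a saddle point.
R(-3/8, -7/8) = 59/16.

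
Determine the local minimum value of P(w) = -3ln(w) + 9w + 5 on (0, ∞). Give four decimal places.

P'(w) = -3/w + 9 = 0 gives w = 1/3.
P''(w) = 3/w², which is positive for w > 0, so this is a local minimum.
P(1/3) = -3·ln(1/3) + 3 + 5 ≈ 11.2958.

11.2958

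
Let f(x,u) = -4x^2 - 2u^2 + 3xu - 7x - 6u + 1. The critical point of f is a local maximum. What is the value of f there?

17

∂f/∂x = -8x + 3u - 7 = 0 and ∂f/∂u = 3x - 4u - 6 = 0, so (x, u) = (-2, -3).
The Hessian has f_{xx} = -8, f_{uu} = -4, f_{xu} = 3, giving D = 23 > 0 with f_{xx} < 0, so the point is a local maximum.
f(-2, -3) = 17.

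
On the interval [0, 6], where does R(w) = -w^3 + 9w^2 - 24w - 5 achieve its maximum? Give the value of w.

0

The derivative is -3w^2 + 18w - 24, which vanishes at w = 2 and w = 4.
Evaluating at the critical points and endpoints: R(0) = -5; R(2) = -25; R(4) = -21; R(6) = -41.
The maximum over the interval is -5, attained at w = 0.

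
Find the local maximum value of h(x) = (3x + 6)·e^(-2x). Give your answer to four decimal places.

30.1283

By the product rule, h'(x) = (-6x - 9)·e^(-2x). Since e^(-2x) > 0, the only critical point is x = -3/2.
h''(-3/2) has the same sign as -6 < 0, so this is a local maximum.
h(-3/2) = (3/2)·e^(3) ≈ 30.1283.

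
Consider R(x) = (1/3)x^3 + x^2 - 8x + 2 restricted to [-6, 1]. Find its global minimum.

-14/3

The derivative is x^2 + 2x - 8, whose only zero in [-6, 1] is x = -4.
Compare values at every candidate in [-6, 1]: R(-6) = 14, R(-4) = 86/3, R(1) = -14/3.
Hence the absolute minimum is -14/3 at x = 1.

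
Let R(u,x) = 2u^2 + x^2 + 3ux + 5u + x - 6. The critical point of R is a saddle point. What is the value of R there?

∂R/∂u = 4u + 3x + 5 = 0 and ∂R/∂x = 3u + 2x + 1 = 0, so (u, x) = (7, -11).
The Hessian has R_{uu} = 4, R_{xx} = 2, R_{ux} = 3, giving D = -1 < 0, so the point is a saddle point.
R(7, -11) = 6.

6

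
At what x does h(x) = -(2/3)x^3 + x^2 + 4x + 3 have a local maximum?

h'(x) = -2x^2 + 2x + 4 = 0 at x = -1, 2.
h''(x) = -4x + 2. h''(-1) = 6 > 0 ⇒ local minimum; h''(2) = -6 < 0 ⇒ local maximum.
The local maximum is h(2) = 29/3.

2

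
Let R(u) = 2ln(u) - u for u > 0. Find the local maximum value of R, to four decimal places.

-0.6137

R'(u) = 2/u − 1 = 0 gives u = 2.
R''(u) = -2/u², which is negative for u > 0, so this is a local maximum.
R(2) = 2·ln(2) - 2 ≈ -0.6137.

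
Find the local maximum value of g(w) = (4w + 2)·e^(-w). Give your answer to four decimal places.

By the product rule, g'(w) = (-4w + 2)·e^(-w). Since e^(-w) > 0, the only critical point is w = 1/2.
g''(1/2) has the same sign as -4 < 0, so this is a local maximum.
g(1/2) = (4)·e^(-1/2) ≈ 2.4261.

2.4261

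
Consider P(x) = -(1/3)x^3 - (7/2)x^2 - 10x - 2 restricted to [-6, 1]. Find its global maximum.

20/3

Differentiating, P'(x) = -x^2 - 7x - 10; which vanishes at x = -5 and x = -2.
Evaluating at the critical points and endpoints: P(-6) = 4,  P(-5) = 13/6,  P(-2) = 20/3,  P(1) = -95/6.
Hence the absolute maximum is 20/3 at x = -2.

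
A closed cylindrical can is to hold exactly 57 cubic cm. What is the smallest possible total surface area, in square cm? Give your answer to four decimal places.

81.9907

With radius r and height h, πr²h = 57 so h = 57/(πr²), and S(r) = 2πr² + 2πrh = 2πr² + 2·57/r.
S'(r) = 4πr − 2·57/r² = 0 ⇒ r³ = 57/(2π), so r ≈ 2.0856 and h = 2r ≈ 4.1712.
S''(r) = 4π + 4·57/r³ > 0, so this is the minimum; S ≈ 81.9907.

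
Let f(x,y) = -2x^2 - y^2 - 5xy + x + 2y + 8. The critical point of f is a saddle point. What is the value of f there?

137/17

∂f/∂x = -4x - 5y + 1 = 0 and ∂f/∂y = -5x - 2y + 2 = 0, so (x, y) = (8/17, -3/17).
The Hessian has f_{xx} = -4, f_{yy} = -2, f_{xy} = -5, giving D = -17 < 0, so the point is a saddle point.
f(8/17, -3/17) = 137/17.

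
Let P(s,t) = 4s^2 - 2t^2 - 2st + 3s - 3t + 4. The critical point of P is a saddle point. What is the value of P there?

∂P/∂s = 8s - 2t + 3 = 0 and ∂P/∂t = -2s - 4t - 3 = 0, so (s, t) = (-1/2, -1/2).
The Hessian has P_{ss} = 8, P_{tt} = -4, P_{st} = -2, giving D = -36 < 0, so the point is a saddle point.
P(-1/2, -1/2) = 4.

4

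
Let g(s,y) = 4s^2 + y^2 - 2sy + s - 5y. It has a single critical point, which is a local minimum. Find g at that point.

∂g/∂s = 8s - 2y + 1 = 0 and ∂g/∂y = -2s + 2y - 5 = 0, so (s, y) = (2/3, 19/6).
The Hessian has g_{ss} = 8, g_{yy} = 2, g_{sy} = -2, giving D = 12 > 0 with g_{ss} > 0, so the point is a local minimum.
g(2/3, 19/6) = -91/12.

-91/12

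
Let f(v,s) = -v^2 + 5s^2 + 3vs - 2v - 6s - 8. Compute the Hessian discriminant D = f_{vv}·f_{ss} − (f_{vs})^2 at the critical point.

∂f/∂v = -2v + 3s - 2 = 0 and ∂f/∂s = 3v + 10s - 6 = 0, so (v, s) = (-2/29, 18/29).
The Hessian has f_{vv} = -2, f_{ss} = 10, f_{vs} = 3, giving D = -29 < 0, so the point is a saddle point.
D = (-2)·(10) − (3)^2 = -29.

-29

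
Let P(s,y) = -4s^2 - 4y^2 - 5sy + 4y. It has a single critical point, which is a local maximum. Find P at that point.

64/39

∂P/∂s = -8s - 5y = 0 and ∂P/∂y = -5s - 8y + 4 = 0, so (s, y) = (-20/39, 32/39).
The Hessian has P_{ss} = -8, P_{yy} = -8, P_{sy} = -5, giving D = 39 > 0 with P_{ss} < 0, so the point is a local maximum.
P(-20/39, 32/39) = 64/39.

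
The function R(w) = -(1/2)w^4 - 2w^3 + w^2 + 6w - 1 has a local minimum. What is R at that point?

-9/2

Critical points: R'(w) = -2w^3 - 6w^2 + 2w + 6 vanishes at w = -3, -1, 1.
Since R''(w) = -6w^2 - 12w + 2, we get R''(-3) = -16 < 0 ⇒ local maximum; R''(-1) = 8 > 0 ⇒ local minimum; R''(1) = -16 < 0 ⇒ local maximum.
So the local minimum value is R(-1) = -9/2.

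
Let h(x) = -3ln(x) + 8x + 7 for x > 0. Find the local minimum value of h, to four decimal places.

12.9425

h'(x) = -3/x + 8 = 0 gives x = 3/8.
h''(x) = 3/x², which is positive for x > 0, so this is a local minimum.
h(3/8) = -3·ln(3/8) + 3 + 7 ≈ 12.9425.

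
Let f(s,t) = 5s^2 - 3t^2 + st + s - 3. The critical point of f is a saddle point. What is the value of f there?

-186/61

∂f/∂s = 10s + t + 1 = 0 and ∂f/∂t = s - 6t = 0, so (s, t) = (-6/61, -1/61).
The Hessian has f_{ss} = 10, f_{tt} = -6, f_{st} = 1, giving D = -61 < 0, so the point is a saddle point.
f(-6/61, -1/61) = -186/61.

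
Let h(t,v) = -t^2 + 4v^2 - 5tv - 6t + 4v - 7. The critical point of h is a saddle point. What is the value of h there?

∂h/∂t = -2t - 5v - 6 = 0 and ∂h/∂v = -5t + 8v + 4 = 0, so (t, v) = (-28/41, -38/41).
The Hessian has h_{tt} = -2, h_{vv} = 8, h_{tv} = -5, giving D = -41 < 0, so the point is a saddle point.
h(-28/41, -38/41) = -279/41.

-279/41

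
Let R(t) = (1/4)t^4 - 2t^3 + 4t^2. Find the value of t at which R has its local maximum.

2

Critical points: R'(t) = t^3 - 6t^2 + 8t vanishes at t = 0, 2, 4.
R''(t) = 3t^2 - 12t + 8. R''(0) = 8 > 0 ⇒ local minimum; R''(2) = -4 < 0 ⇒ local maximum; R''(4) = 8 > 0 ⇒ local minimum.
Thus R has its local maximum at t = 2, with value 4.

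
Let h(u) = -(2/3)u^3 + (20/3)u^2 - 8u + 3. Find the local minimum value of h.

35/81

Critical points: h'(u) = -2u^2 + (40/3)u - 8 vanishes at u = 2/3, 6.
Second-derivative test with h''(u) = -4u + 40/3: h''(2/3) = 32/3 > 0 ⇒ local minimum; h''(6) = -32/3 < 0 ⇒ local maximum.
Thus h has its local minimum at u = 2/3, with value 35/81.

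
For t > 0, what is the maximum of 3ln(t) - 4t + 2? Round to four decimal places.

P'(t) = 3/t − 4 = 0 gives t = 3/4.
P''(t) = -3/t², which is negative for t > 0, so this is a local maximum.
P(3/4) = 3·ln(3/4) - 3 + 2 ≈ -1.8630.

-1.8630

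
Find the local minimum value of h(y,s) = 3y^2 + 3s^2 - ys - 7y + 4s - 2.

∂h/∂y = 6y - s - 7 = 0 and ∂h/∂s = -y + 6s + 4 = 0, so (y, s) = (38/35, -17/35).
The Hessian has h_{yy} = 6, h_{ss} = 6, h_{ys} = -1, giving D = 35 > 0 with h_{yy} > 0, so the point is a local minimum.
h(38/35, -17/35) = -237/35.

-237/35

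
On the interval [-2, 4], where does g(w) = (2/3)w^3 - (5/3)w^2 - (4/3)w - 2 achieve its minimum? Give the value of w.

-2

The derivative is 2w^2 - (10/3)w - 4/3, which vanishes at w = -1/3 and w = 2.
Compare values at every candidate in [-2, 4]: g(-2) = -34/3, g(-1/3) = -143/81, g(2) = -6, g(4) = 26/3.
So the minimum is g(-2) = -34/3.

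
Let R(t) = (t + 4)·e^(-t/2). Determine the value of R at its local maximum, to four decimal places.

5.4366

By the product rule, R'(t) = (-(1/2)t - 1)·e^(-t/2). Since e^(-t/2) > 0, the only critical point is t = -2.
R''(-2) has the same sign as -1/2 < 0, so this is a local maximum.
R(-2) = (2)·e^(1) ≈ 5.4366.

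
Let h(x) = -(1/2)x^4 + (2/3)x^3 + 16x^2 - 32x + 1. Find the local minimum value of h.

-89/6

h'(x) = -2x^3 + 2x^2 + 32x - 32 = 0 at x = -4, 1, 4.
Since h''(x) = -6x^2 + 4x + 32, we get h''(-4) = -80 < 0 ⇒ local maximum; h''(1) = 30 > 0 ⇒ local minimum; h''(4) = -48 < 0 ⇒ local maximum.
So the local minimum value is h(1) = -89/6.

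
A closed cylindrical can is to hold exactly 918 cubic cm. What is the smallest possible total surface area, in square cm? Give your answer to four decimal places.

522.8892

With radius r and height h, πr²h = 918 so h = 918/(πr²), and S(r) = 2πr² + 2πrh = 2πr² + 2·918/r.
S'(r) = 4πr − 2·918/r² = 0 ⇒ r³ = 918/(2π), so r ≈ 5.2669 and h = 2r ≈ 10.5338.
S''(r) = 4π + 4·918/r³ > 0, so this is the minimum; S ≈ 522.8892.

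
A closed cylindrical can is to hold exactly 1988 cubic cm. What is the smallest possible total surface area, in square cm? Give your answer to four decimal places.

With radius r and height h, πr²h = 1988 so h = 1988/(πr²), and S(r) = 2πr² + 2πrh = 2πr² + 2·1988/r.
S'(r) = 4πr − 2·1988/r² = 0 ⇒ r³ = 1988/(2π), so r ≈ 6.8142 and h = 2r ≈ 13.6283.
S''(r) = 4π + 4·1988/r³ > 0, so this is the minimum; S ≈ 875.2366.

875.2366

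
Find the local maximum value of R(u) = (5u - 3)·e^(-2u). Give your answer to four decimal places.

0.2770

By the product rule, R'(u) = (-10u + 11)·e^(-2u). Since e^(-2u) > 0, the only critical point is u = 11/10.
R''(11/10) has the same sign as -10 < 0, so this is a local maximum.
R(11/10) = (5/2)·e^(-11/5) ≈ 0.2770.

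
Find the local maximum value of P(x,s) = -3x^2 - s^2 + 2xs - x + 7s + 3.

∂P/∂x = -6x + 2s - 1 = 0 and ∂P/∂s = 2x - 2s + 7 = 0, so (x, s) = (3/2, 5).
The Hessian has P_{xx} = -6, P_{ss} = -2, P_{xs} = 2, giving D = 8 > 0 with P_{xx} < 0, so the point is a local maximum.
P(3/2, 5) = 79/4.

79/4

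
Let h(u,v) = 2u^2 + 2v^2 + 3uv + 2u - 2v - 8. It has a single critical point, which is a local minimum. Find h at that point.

∂h/∂u = 4u + 3v + 2 = 0 and ∂h/∂v = 3u + 4v - 2 = 0, so (u, v) = (-2, 2).
The Hessian has h_{uu} = 4, h_{vv} = 4, h_{uv} = 3, giving D = 7 > 0 with h_{uu} > 0, so the point is a local minimum.
h(-2, 2) = -12.

-12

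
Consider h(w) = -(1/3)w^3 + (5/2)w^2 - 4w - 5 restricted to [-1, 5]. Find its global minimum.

Differentiating, h'(w) = -w^2 + 5w - 4; which vanishes at w = 1 and w = 4.
Candidates: h(-1) = 11/6,  h(1) = -41/6,  h(4) = -7/3,  h(5) = -25/6.
So the minimum is h(1) = -41/6.

-41/6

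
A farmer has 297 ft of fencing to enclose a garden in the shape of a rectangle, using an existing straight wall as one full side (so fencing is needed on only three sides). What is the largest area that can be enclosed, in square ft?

88209/8

Let the sides perpendicular to the wall have length x and the parallel side y, so 2x + y = 297 and the area is A = xy = x(297 − 2x).
A'(x) = 297 − 4x = 0 gives x = 297/4, and A''(x) = −4 < 0 confirms a maximum.
Then y = 297 − 2·297/4 = 297/2 and A = 88209/8.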